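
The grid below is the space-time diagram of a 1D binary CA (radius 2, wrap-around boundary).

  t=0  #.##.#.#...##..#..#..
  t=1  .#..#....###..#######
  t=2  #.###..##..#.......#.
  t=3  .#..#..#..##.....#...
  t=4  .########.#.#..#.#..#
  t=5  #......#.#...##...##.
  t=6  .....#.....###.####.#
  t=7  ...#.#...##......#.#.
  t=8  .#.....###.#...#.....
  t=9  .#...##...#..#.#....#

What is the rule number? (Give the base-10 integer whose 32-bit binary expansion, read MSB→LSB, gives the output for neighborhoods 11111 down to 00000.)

1426459226

  [31] ##### => .  t=1,i=16
  [30] ####. => #  t=1,i=19
  [29] ###.# => .  t=1,i=20
  [28] ###.. => #  t=1,i=11
  [27] ##.## => .  t=6,i=14
  [26] ##.#. => #  t=0,i=4
  [25] ##..# => .  t=0,i=13
  [24] ##... => #  t=3,i=12
  [23] #.### => .  t=2,i=2
  [22] #.##. => .  t=0,i=2
  [21] #.#.# => .  t=0,i=5
  [20] #.#.. => .  t=0,i=7
  [19] #..## => .  t=1,i=13
  [18] #..#. => #  t=0,i=14
  [17] #...# => #  t=0,i=9
  [16] #.... => .  t=1,i=6
  [15] .#### => .  t=1,i=15
  [14] .###. => .  t=1,i=10
  [13] .##.# => .  t=0,i=3
  [12] .##.. => .  t=0,i=12
  [11] .#.## => #  t=0,i=1
  [10] .#.#. => .  t=0,i=6
  [9] .#..# => #  t=0,i=16
  [8] .#... => .  t=0,i=8
  [7] ..### => .  t=1,i=9
  [6] ..##. => #  t=0,i=11
  [5] ..#.# => .  t=0,i=0
  [4] ..#.. => #  t=0,i=15
  [3] ...## => #  t=0,i=10
  [2] ...#. => .  t=2,i=18
  [1] ....# => #  t=1,i=7
  [0] ..... => .  t=2,i=14
  bits 01010101000001100000101001011010 = 1426459226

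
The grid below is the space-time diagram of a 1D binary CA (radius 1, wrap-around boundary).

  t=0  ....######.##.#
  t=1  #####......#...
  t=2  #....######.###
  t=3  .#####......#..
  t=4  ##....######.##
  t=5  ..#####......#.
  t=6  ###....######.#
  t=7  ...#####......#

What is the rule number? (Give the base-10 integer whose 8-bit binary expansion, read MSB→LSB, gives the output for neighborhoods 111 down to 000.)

  nb ###: next=.  (t=0,i=5, bit7=0)
  nb ##.: next=.  (t=0,i=9, bit6=0)
  nb #.#: next=.  (t=0,i=10, bit5=0)
  nb #..: next=#  (t=0,i=0, bit4=1)
  nb .##: next=#  (t=0,i=4, bit3=1)
  nb .#.: next=.  (t=0,i=14, bit2=0)
  nb ..#: next=#  (t=0,i=3, bit1=1)
  nb ...: next=#  (t=0,i=1, bit0=1)
  bits 00011011 = 27

27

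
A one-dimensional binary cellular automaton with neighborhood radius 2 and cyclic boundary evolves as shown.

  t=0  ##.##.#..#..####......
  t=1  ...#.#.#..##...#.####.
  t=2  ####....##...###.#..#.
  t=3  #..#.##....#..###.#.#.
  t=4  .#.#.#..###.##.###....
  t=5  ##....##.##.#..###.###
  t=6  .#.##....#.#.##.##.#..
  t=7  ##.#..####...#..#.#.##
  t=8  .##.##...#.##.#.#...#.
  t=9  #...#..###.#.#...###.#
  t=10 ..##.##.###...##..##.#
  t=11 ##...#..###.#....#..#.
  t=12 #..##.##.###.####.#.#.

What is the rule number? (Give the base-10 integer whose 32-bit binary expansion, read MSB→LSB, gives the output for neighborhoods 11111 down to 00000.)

  ##### -> .   bit 31 = 0  t=5,i=21
  ####. -> .   bit 30 = 0  t=0,i=14
  ###.# -> #   bit 29 = 1  t=2,i=15
  ###.. -> #   bit 28 = 1  t=0,i=15
  ##.## -> .   bit 27 = 0  t=0,i=2
  ##.#. -> #   bit 26 = 1  t=0,i=5
  ##..# -> .   bit 25 = 0  t=10,i=16
  ##... -> .   bit 24 = 0  t=0,i=16
  #.### -> #   bit 23 = 1  t=1,i=17
  #.##. -> #   bit 22 = 1  t=0,i=3
  #.#.# -> .   bit 21 = 0  t=1,i=5
  #.#.. -> .   bit 20 = 0  t=0,i=6
  #..## -> #   bit 19 = 1  t=0,i=11
  #..#. -> .   bit 18 = 0  t=0,i=8
  #...# -> #   bit 17 = 1  t=1,i=13
  #.... -> #   bit 16 = 1  t=0,i=17
  .#### -> .   bit 15 = 0  t=0,i=13
  .###. -> #   bit 14 = 1  t=2,i=14
  .##.# -> .   bit 13 = 0  t=0,i=1
  .##.. -> .   bit 12 = 0  t=1,i=11
  .#.## -> .   bit 11 = 0  t=1,i=16
  .#.#. -> .   bit 10 = 0  t=1,i=4
  .#..# -> #   bit 9 = 1  t=0,i=7
  .#... -> #   bit 8 = 1  t=6,i=20
  ..### -> .   bit 7 = 0  t=0,i=12
  ..##. -> .   bit 6 = 0  t=0,i=0
  ..#.# -> #   bit 5 = 1  t=1,i=3
  ..#.. -> .   bit 4 = 0  t=0,i=9
  ...## -> .   bit 3 = 0  t=0,i=21
  ...#. -> #   bit 2 = 1  t=1,i=2
  ....# -> #   bit 1 = 1  t=0,i=20
  ..... -> #   bit 0 = 1  t=0,i=18
  bits 00110100110010110100001100100111 = 885736231

885736231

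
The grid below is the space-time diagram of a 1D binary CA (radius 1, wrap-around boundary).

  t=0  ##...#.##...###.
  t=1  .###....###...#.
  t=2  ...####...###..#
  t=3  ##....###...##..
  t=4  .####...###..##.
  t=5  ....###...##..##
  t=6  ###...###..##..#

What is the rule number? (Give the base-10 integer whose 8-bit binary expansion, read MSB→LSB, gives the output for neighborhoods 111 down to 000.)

81

  nb ###: next=.  (t=0,i=13, bit7=0)
  nb ##.: next=#  (t=0,i=1, bit6=1)
  nb #.#: next=.  (t=0,i=6, bit5=0)
  nb #..: next=#  (t=0,i=2, bit4=1)
  nb .##: next=.  (t=0,i=0, bit3=0)
  nb .#.: next=.  (t=0,i=5, bit2=0)
  nb ..#: next=.  (t=0,i=4, bit1=0)
  nb ...: next=#  (t=0,i=3, bit0=1)
  bits 01010001 = 81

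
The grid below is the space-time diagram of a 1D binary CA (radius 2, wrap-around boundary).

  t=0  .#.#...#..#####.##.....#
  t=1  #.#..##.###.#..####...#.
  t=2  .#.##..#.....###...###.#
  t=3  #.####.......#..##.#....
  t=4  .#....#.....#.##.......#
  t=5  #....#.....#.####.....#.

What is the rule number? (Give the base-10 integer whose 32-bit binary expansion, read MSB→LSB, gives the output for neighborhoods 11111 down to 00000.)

  #####|#  b31=1 t=0,i=12
  ####.|.  b30=0 t=0,i=13
  ###.#|.  b29=0 t=0,i=14
  ###..|.  b28=0 t=1,i=18
  ##.##|#  b27=1 t=0,i=15
  ##.#.|.  b26=0 t=1,i=11
  ##..#|#  b25=1 t=2,i=5
  ##...|#  b24=1 t=0,i=18
  #.###|.  b23=0 t=1,i=8
  #.##.|#  b22=1 t=0,i=16
  #.#.#|.  b21=0 t=0,i=1
  #.#..|.  b20=0 t=0,i=3
  #..##|#  b19=1 t=0,i=9
  #..#.|.  b18=0 t=2,i=6
  #...#|#  b17=1 t=0,i=5
  #....|.  b16=0 t=0,i=19
  .####|.  b15=0 t=0,i=11
  .###.|.  b14=0 t=1,i=9
  .##.#|.  b13=0 t=1,i=6
  .##..|#  b12=1 t=0,i=17
  .#.##|#  b11=1 t=2,i=2
  .#.#.|#  b10=1 t=0,i=0
  .#..#|#  b9=1 t=0,i=8
  .#...|.  b8=0 t=0,i=4
  ..###|#  b7=1 t=0,i=10
  ..##.|.  b6=0 t=1,i=5
  ..#.#|.  b5=0 t=0,i=23
  ..#..|.  b4=0 t=0,i=7
  ...##|.  b3=0 t=2,i=12
  ...#.|#  b2=1 t=0,i=6
  ....#|.  b1=0 t=0,i=21
  .....|.  b0=0 t=0,i=20
  bits 10001011010010100001111010000100 = 2336890500

2336890500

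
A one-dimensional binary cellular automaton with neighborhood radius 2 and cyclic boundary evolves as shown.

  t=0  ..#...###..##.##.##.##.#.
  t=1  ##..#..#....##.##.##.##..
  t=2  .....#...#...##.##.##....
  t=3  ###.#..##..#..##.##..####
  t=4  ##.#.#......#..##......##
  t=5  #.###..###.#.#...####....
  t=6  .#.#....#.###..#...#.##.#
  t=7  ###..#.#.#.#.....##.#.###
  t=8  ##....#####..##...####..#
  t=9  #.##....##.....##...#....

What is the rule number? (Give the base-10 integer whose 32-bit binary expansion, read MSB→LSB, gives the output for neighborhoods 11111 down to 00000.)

  #####|#  b31=1 t=3,i=0
  ####.|#  b30=1 t=3,i=1
  ###.#|.  b29=0 t=3,i=2
  ###..|.  b28=0 t=0,i=8
  ##.##|#  b27=1 t=0,i=13
  ##.#.|#  b26=1 t=0,i=22
  ##..#|.  b25=0 t=0,i=9
  ##...|#  b24=1 t=2,i=21
  #.###|.  b23=0 t=5,i=2
  #.##.|.  b22=0 t=0,i=14
  #.#.#|#  b21=1 t=4,i=3
  #.#..|.  b20=0 t=0,i=23
  #..##|.  b19=0 t=0,i=10
  #..#.|.  b18=0 t=1,i=3
  #...#|#  b17=1 t=0,i=0
  #....|#  b16=1 t=1,i=9
  .####|.  b15=0 t=3,i=22
  .###.|#  b14=1 t=0,i=7
  .##.#|#  b13=1 t=0,i=12
  .##..|.  b12=0 t=1,i=1
  .#.##|#  b11=1 t=5,i=1
  .#.#.|#  b10=1 t=4,i=4
  .#..#|#  b9=1 t=1,i=5
  .#...|.  b8=0 t=0,i=3
  ..###|.  b7=0 t=0,i=6
  ..##.|.  b6=0 t=0,i=11
  ..#.#|.  b5=0 t=5,i=0
  ..#..|.  b4=0 t=0,i=2
  ...##|.  b3=0 t=0,i=5
  ...#.|#  b2=1 t=0,i=1
  ....#|.  b1=0 t=1,i=10
  .....|#  b0=1 t=2,i=0
  bits 11001101001000110110111000000101 = 3441651205

3441651205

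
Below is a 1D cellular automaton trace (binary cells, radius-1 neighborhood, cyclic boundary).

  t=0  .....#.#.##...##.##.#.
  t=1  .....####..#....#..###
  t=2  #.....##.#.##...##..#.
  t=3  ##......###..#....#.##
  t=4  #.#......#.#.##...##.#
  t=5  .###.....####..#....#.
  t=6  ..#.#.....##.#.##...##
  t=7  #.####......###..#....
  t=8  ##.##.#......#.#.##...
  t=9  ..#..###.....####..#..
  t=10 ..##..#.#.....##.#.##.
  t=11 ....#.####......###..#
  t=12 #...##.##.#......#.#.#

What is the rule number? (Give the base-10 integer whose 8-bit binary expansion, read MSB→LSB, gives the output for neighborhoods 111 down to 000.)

  [7] ### => #  t=1,i=6
  [6] ##. => .  t=0,i=10
  [5] #.# => #  t=0,i=6
  [4] #.. => #  t=0,i=11
  [3] .## => .  t=0,i=9
  [2] .#. => #  t=0,i=5
  [1] ..# => .  t=0,i=4
  [0] ... => .  t=0,i=0
  bits 10110100 = 180

180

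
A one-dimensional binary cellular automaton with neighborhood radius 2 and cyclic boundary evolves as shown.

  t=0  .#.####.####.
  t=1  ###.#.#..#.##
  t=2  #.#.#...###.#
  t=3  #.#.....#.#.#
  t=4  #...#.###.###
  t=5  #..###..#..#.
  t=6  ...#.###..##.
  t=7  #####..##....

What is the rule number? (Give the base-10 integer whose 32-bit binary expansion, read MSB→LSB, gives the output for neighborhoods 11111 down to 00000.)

  ##### -> #   bit 31 = 1  t=1,i=0
  ####. -> .   bit 30 = 0  t=0,i=5
  ###.# -> #   bit 29 = 1  t=0,i=6
  ###.. -> #   bit 28 = 1  t=0,i=11
  ##.## -> .   bit 27 = 0  t=0,i=7
  ##.#. -> .   bit 26 = 0  t=1,i=3
  ##..# -> #   bit 25 = 1  t=0,i=12
  ##... -> .   bit 24 = 0  t=4,i=1
  #.### -> .   bit 23 = 0  t=0,i=3
  #.##. -> #   bit 22 = 1  t=2,i=12
  #.#.# -> #   bit 21 = 1  t=1,i=4
  #.#.. -> .   bit 20 = 0  t=1,i=6
  #..## -> .   bit 19 = 0  t=5,i=2
  #..#. -> #   bit 18 = 1  t=0,i=0
  #...# -> .   bit 17 = 0  t=2,i=6
  #.... -> #   bit 16 = 1  t=3,i=4
  .#### -> #   bit 15 = 1  t=0,i=4
  .###. -> .   bit 14 = 0  t=2,i=9
  .##.# -> #   bit 13 = 1  t=2,i=0
  .##.. -> .   bit 12 = 0  t=6,i=11
  .#.## -> #   bit 11 = 1  t=0,i=2
  .#.#. -> .   bit 10 = 0  t=1,i=5
  .#..# -> .   bit 9 = 0  t=1,i=7
  .#... -> .   bit 8 = 0  t=2,i=5
  ..### -> #   bit 7 = 1  t=2,i=8
  ..##. -> .   bit 6 = 0  t=6,i=10
  ..#.# -> #   bit 5 = 1  t=0,i=1
  ..#.. -> .   bit 4 = 0  t=5,i=8
  ...## -> .   bit 3 = 0  t=2,i=7
  ...#. -> #   bit 2 = 1  t=3,i=7
  ....# -> #   bit 1 = 1  t=3,i=6
  ..... -> .   bit 0 = 0  t=3,i=5
  bits 10110010011001011010100010100110 = 2993006758

2993006758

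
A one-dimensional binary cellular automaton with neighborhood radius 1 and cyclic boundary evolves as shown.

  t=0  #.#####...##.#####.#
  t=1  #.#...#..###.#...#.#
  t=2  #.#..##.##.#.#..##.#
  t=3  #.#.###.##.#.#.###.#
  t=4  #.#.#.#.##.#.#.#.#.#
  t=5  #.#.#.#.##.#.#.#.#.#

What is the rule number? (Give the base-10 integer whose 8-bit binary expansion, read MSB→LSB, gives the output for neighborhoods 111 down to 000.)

78

  ### -> .   bit 7 = 0  t=0,i=3
  ##. -> #   bit 6 = 1  t=0,i=0
  #.# -> .   bit 5 = 0  t=0,i=1
  #.. -> .   bit 4 = 0  t=0,i=7
  .## -> #   bit 3 = 1  t=0,i=2
  .#. -> #   bit 2 = 1  t=1,i=2
  ..# -> #   bit 1 = 1  t=0,i=9
  ... -> .   bit 0 = 0  t=0,i=8
  bits 01001110 = 78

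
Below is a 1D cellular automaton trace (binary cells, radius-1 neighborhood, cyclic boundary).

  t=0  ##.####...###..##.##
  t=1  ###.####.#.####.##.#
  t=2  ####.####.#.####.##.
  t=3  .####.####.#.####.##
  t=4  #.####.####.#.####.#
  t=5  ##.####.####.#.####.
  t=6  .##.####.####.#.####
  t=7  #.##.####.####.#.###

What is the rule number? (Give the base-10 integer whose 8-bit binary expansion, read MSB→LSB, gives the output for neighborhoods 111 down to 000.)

242

  ### -> #   bit 7 = 1  t=0,i=0
  ##. -> #   bit 6 = 1  t=0,i=1
  #.# -> #   bit 5 = 1  t=0,i=2
  #.. -> #   bit 4 = 1  t=0,i=7
  .## -> .   bit 3 = 0  t=0,i=3
  .#. -> .   bit 2 = 0  t=1,i=9
  ..# -> #   bit 1 = 1  t=0,i=9
  ... -> .   bit 0 = 0  t=0,i=8
  bits 11110010 = 242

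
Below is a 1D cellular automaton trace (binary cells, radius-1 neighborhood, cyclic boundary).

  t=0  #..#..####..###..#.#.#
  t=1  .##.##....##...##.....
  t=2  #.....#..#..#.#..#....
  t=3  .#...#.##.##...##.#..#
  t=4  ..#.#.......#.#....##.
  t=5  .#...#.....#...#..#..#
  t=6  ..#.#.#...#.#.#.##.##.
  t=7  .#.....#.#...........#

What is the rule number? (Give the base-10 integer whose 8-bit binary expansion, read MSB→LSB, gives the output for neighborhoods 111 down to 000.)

  nb ###: next=.  (t=0,i=7, bit7=0)
  nb ##.: next=.  (t=0,i=0, bit6=0)
  nb #.#: next=.  (t=0,i=18, bit5=0)
  nb #..: next=#  (t=0,i=1, bit4=1)
  nb .##: next=.  (t=0,i=6, bit3=0)
  nb .#.: next=.  (t=0,i=3, bit2=0)
  nb ..#: next=#  (t=0,i=2, bit1=1)
  nb ...: next=.  (t=1,i=7, bit0=0)
  bits 00010010 = 18

18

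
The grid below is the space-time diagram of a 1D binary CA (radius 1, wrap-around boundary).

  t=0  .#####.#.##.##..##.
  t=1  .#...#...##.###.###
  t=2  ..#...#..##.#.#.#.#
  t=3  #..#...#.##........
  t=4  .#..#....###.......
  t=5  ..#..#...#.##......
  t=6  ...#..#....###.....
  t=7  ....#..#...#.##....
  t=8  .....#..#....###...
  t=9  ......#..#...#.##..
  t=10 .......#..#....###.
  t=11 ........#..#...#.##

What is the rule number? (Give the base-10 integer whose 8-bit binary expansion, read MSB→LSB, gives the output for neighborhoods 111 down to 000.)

  nb ###: next=.  (t=0,i=2, bit7=0)
  nb ##.: next=#  (t=0,i=5, bit6=1)
  nb #.#: next=.  (t=0,i=6, bit5=0)
  nb #..: next=#  (t=0,i=14, bit4=1)
  nb .##: next=#  (t=0,i=1, bit3=1)
  nb .#.: next=.  (t=0,i=7, bit2=0)
  nb ..#: next=.  (t=0,i=0, bit1=0)
  nb ...: next=.  (t=1,i=3, bit0=0)
  bits 01011000 = 88

88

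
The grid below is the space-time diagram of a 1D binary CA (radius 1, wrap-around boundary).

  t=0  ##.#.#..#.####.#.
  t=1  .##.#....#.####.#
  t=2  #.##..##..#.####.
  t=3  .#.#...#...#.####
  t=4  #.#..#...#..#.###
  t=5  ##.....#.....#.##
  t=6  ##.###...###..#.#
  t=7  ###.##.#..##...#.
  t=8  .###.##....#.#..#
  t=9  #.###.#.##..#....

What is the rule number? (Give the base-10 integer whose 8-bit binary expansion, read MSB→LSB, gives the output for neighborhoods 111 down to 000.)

  ### -> #   bit 7 = 1  t=0,i=11
  ##. -> #   bit 6 = 1  t=0,i=1
  #.# -> #   bit 5 = 1  t=0,i=2
  #.. -> .   bit 4 = 0  t=0,i=6
  .## -> .   bit 3 = 0  t=0,i=0
  .#. -> .   bit 2 = 0  t=0,i=3
  ..# -> .   bit 1 = 0  t=0,i=7
  ... -> #   bit 0 = 1  t=1,i=6
  bits 11100001 = 225

225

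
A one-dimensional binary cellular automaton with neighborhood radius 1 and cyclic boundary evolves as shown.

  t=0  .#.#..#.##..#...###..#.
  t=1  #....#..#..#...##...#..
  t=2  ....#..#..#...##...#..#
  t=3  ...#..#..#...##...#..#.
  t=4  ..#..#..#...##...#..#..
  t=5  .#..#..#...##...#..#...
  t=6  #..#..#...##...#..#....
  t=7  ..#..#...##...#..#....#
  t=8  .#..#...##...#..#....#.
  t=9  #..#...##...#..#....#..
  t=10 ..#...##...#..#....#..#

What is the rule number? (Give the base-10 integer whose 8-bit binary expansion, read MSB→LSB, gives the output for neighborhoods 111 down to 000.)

  nb ###: next=.  (t=0,i=17, bit7=0)
  nb ##.: next=.  (t=0,i=9, bit6=0)
  nb #.#: next=.  (t=0,i=2, bit5=0)
  nb #..: next=.  (t=0,i=4, bit4=0)
  nb .##: next=#  (t=0,i=8, bit3=1)
  nb .#.: next=.  (t=0,i=1, bit2=0)
  nb ..#: next=#  (t=0,i=0, bit1=1)
  nb ...: next=.  (t=0,i=14, bit0=0)
  bits 00001010 = 10

10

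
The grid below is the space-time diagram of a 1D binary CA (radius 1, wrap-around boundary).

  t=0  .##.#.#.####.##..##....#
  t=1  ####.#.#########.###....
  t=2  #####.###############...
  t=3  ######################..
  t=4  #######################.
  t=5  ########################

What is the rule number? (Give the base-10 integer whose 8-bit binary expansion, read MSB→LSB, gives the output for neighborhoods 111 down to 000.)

  [7] ### => #  t=0,i=9
  [6] ##. => #  t=0,i=2
  [5] #.# => #  t=0,i=0
  [4] #.. => #  t=0,i=15
  [3] .## => #  t=0,i=1
  [2] .#. => .  t=0,i=4
  [1] ..# => .  t=0,i=16
  [0] ... => .  t=0,i=20
  bits 11111000 = 248

248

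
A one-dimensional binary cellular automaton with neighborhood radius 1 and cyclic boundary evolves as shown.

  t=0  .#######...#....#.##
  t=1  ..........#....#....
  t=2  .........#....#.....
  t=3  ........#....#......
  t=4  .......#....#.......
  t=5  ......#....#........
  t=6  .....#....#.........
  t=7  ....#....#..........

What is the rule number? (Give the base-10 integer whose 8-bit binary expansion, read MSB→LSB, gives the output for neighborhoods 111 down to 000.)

  [7] ### => .  t=0,i=2
  [6] ##. => .  t=0,i=7
  [5] #.# => .  t=0,i=0
  [4] #.. => .  t=0,i=8
  [3] .## => .  t=0,i=1
  [2] .#. => .  t=0,i=11
  [1] ..# => #  t=0,i=10
  [0] ... => .  t=0,i=9
  bits 00000010 = 2

2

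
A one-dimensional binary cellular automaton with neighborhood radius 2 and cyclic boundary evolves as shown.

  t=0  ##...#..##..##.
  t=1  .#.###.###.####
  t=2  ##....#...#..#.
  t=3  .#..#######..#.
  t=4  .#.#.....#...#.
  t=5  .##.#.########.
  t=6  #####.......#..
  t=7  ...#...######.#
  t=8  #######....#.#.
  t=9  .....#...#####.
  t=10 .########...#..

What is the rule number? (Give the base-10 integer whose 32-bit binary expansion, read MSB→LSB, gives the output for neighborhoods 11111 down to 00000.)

1277834623

  [31] ##### => .  t=3,i=6
  [30] ####. => #  t=1,i=13
  [29] ###.# => .  t=1,i=5
  [28] ###.. => .  t=3,i=10
  [27] ##.## => #  t=0,i=14
  [26] ##.#. => #  t=1,i=0
  [25] ##..# => .  t=0,i=10
  [24] ##... => .  t=0,i=2
  [23] #.### => .  t=1,i=3
  [22] #.##. => .  t=0,i=0
  [21] #.#.# => #  t=1,i=1
  [20] #.#.. => .  t=4,i=3
  [19] #..## => #  t=0,i=7
  [18] #..#. => .  t=2,i=12
  [17] #...# => #  t=0,i=3
  [16] #.... => .  t=2,i=3
  [15] .#### => .  t=1,i=12
  [14] .###. => .  t=1,i=4
  [13] .##.# => #  t=0,i=13
  [12] .##.. => #  t=0,i=1
  [11] .#.## => .  t=1,i=2
  [10] .#.#. => #  t=4,i=2
  [9] .#..# => .  t=0,i=6
  [8] .#... => #  t=2,i=7
  [7] ..### => .  t=3,i=4
  [6] ..##. => #  t=0,i=8
  [5] ..#.# => #  t=2,i=13
  [4] ..#.. => #  t=0,i=5
  [3] ...## => #  t=7,i=6
  [2] ...#. => #  t=0,i=4
  [1] ....# => #  t=2,i=4
  [0] ..... => #  t=4,i=6
  bits 01001100001010100011010101111111 = 1277834623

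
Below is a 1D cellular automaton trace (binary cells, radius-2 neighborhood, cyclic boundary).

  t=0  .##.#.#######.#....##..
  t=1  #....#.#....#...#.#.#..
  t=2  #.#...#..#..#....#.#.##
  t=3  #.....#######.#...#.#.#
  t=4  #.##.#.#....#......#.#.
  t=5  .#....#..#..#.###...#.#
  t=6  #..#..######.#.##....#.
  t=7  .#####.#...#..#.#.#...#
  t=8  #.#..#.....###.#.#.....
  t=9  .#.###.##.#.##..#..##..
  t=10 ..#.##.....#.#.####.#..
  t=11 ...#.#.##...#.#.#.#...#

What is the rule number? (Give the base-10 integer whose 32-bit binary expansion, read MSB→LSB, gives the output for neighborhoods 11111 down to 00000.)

  #####|.  b31=0 t=0,i=8
  ####.|.  b30=0 t=0,i=11
  ###.#|#  b29=1 t=0,i=12
  ###..|#  b28=1 t=5,i=16
  ##.##|.  b27=0 t=9,i=6
  ##.#.|.  b26=0 t=0,i=3
  ##..#|.  b25=0 t=9,i=14
  ##...|.  b24=0 t=0,i=21
  #.###|.  b23=0 t=0,i=6
  #.##.|.  b22=0 t=3,i=22
  #.#.#|.  b21=0 t=0,i=4
  #.#..|.  b20=0 t=0,i=14
  #..##|#  b19=1 t=6,i=5
  #..#.|#  b18=1 t=1,i=22
  #...#|.  b17=0 t=0,i=22
  #....|#  b16=1 t=0,i=16
  .####|#  b15=1 t=0,i=7
  .###.|#  b14=1 t=2,i=22
  .##.#|.  b13=0 t=0,i=2
  .##..|#  b12=1 t=0,i=20
  .#.##|#  b11=1 t=0,i=5
  .#.#.|#  b10=1 t=1,i=6
  .#..#|#  b9=1 t=1,i=21
  .#...|.  b8=0 t=0,i=15
  ..###|.  b7=0 t=3,i=6
  ..##.|.  b6=0 t=0,i=1
  ..#.#|.  b5=0 t=1,i=5
  ..#..|#  b4=1 t=1,i=0
  ...##|#  b3=1 t=0,i=0
  ...#.|.  b2=0 t=1,i=4
  ....#|.  b1=0 t=0,i=17
  .....|#  b0=1 t=3,i=3
  bits 00110000000011011101111000011001 = 806215193

806215193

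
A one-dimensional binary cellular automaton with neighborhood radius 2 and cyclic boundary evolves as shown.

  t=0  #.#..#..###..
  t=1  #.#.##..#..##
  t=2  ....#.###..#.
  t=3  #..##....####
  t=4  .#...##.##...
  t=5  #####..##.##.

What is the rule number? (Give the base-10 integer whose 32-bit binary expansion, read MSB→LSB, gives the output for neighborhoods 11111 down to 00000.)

190251452

  nb #####: next=.  (t=3,i=11, bit31=0)
  nb ####.: next=.  (t=3,i=12, bit30=0)
  nb ###.#: next=.  (t=1,i=0, bit29=0)
  nb ###..: next=.  (t=0,i=10, bit28=0)
  nb ##.##: next=#  (t=4,i=7, bit27=1)
  nb ##.#.: next=.  (t=1,i=1, bit26=0)
  nb ##..#: next=#  (t=0,i=11, bit25=1)
  nb ##...: next=#  (t=3,i=5, bit24=1)
  nb #.###: next=.  (t=2,i=6, bit23=0)
  nb #.##.: next=#  (t=1,i=4, bit22=1)
  nb #.#.#: next=.  (t=1,i=2, bit21=0)
  nb #.#..: next=#  (t=0,i=2, bit20=1)
  nb #..##: next=.  (t=0,i=7, bit19=0)
  nb #..#.: next=#  (t=0,i=4, bit18=1)
  nb #...#: next=#  (t=4,i=3, bit17=1)
  nb #....: next=#  (t=2,i=0, bit16=1)
  nb .####: next=.  (t=3,i=10, bit15=0)
  nb .###.: next=.  (t=0,i=9, bit14=0)
  nb .##.#: next=.  (t=4,i=6, bit13=0)
  nb .##..: next=.  (t=1,i=5, bit12=0)
  nb .#.##: next=.  (t=1,i=3, bit11=0)
  nb .#.#.: next=.  (t=0,i=1, bit10=0)
  nb .#..#: next=.  (t=0,i=3, bit9=0)
  nb .#...: next=#  (t=2,i=12, bit8=1)
  nb ..###: next=#  (t=0,i=8, bit7=1)
  nb ..##.: next=.  (t=3,i=3, bit6=0)
  nb ..#.#: next=#  (t=0,i=0, bit5=1)
  nb ..#..: next=#  (t=0,i=5, bit4=1)
  nb ...##: next=#  (t=3,i=8, bit3=1)
  nb ...#.: next=#  (t=2,i=3, bit2=1)
  nb ....#: next=.  (t=2,i=2, bit1=0)
  nb .....: next=.  (t=2,i=1, bit0=0)
  bits 00001011010101110000000110111100 = 190251452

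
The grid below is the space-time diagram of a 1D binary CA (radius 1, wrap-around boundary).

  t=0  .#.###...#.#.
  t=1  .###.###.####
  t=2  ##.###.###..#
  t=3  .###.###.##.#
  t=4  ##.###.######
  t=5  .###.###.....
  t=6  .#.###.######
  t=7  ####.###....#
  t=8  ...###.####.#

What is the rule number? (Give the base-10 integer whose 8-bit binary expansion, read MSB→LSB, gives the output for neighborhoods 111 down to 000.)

125

  nb ###: next=.  (t=0,i=4, bit7=0)
  nb ##.: next=#  (t=0,i=5, bit6=1)
  nb #.#: next=#  (t=0,i=2, bit5=1)
  nb #..: next=#  (t=0,i=6, bit4=1)
  nb .##: next=#  (t=0,i=3, bit3=1)
  nb .#.: next=#  (t=0,i=1, bit2=1)
  nb ..#: next=.  (t=0,i=0, bit1=0)
  nb ...: next=#  (t=0,i=7, bit0=1)
  bits 01111101 = 125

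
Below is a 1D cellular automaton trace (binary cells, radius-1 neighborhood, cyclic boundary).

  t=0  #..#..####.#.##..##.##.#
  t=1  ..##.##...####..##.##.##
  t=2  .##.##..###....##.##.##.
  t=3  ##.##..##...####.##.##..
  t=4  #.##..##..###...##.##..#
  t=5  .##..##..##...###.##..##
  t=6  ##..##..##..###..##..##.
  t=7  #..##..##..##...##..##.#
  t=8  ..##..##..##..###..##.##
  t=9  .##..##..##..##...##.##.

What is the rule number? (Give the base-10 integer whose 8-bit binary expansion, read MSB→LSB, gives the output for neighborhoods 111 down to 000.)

  [7] ### => .  t=0,i=7
  [6] ##. => .  t=0,i=0
  [5] #.# => #  t=0,i=10
  [4] #.. => .  t=0,i=1
  [3] .## => #  t=0,i=6
  [2] .#. => #  t=0,i=3
  [1] ..# => #  t=0,i=2
  [0] ... => #  t=1,i=8
  bits 00101111 = 47

47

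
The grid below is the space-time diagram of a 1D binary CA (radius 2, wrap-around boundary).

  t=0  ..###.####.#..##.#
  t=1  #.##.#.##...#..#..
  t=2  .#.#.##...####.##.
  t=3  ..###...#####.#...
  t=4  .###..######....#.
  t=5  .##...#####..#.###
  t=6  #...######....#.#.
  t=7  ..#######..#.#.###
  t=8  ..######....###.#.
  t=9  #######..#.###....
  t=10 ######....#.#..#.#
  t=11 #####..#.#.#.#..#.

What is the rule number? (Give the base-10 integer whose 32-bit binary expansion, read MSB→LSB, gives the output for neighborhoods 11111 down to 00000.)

  nb #####: next=#  (t=3,i=10, bit31=1)
  nb ####.: next=#  (t=0,i=8, bit30=1)
  nb ###.#: next=.  (t=0,i=4, bit29=0)
  nb ###..: next=.  (t=3,i=4, bit28=0)
  nb ##.##: next=#  (t=0,i=5, bit27=1)
  nb ##.#.: next=.  (t=0,i=10, bit26=0)
  nb ##..#: next=.  (t=2,i=17, bit25=0)
  nb ##...: next=.  (t=1,i=9, bit24=0)
  nb #.###: next=.  (t=0,i=6, bit23=0)
  nb #.##.: next=.  (t=1,i=2, bit22=0)
  nb #.#.#: next=#  (t=1,i=5, bit21=1)
  nb #.#..: next=.  (t=0,i=11, bit20=0)
  nb #..##: next=.  (t=0,i=1, bit19=0)
  nb #..#.: next=.  (t=1,i=14, bit18=0)
  nb #...#: next=#  (t=1,i=10, bit17=1)
  nb #....: next=#  (t=3,i=16, bit16=1)
  nb .####: next=#  (t=0,i=7, bit15=1)
  nb .###.: next=#  (t=0,i=3, bit14=1)
  nb .##.#: next=#  (t=0,i=15, bit13=1)
  nb .##..: next=.  (t=1,i=8, bit12=0)
  nb .#.##: next=#  (t=1,i=1, bit11=1)
  nb .#.#.: next=#  (t=2,i=2, bit10=1)
  nb .#..#: next=#  (t=0,i=0, bit9=1)
  nb .#...: next=.  (t=3,i=15, bit8=0)
  nb ..###: next=#  (t=0,i=2, bit7=1)
  nb ..##.: next=.  (t=0,i=14, bit6=0)
  nb ..#.#: next=.  (t=1,i=0, bit5=0)
  nb ..#..: next=#  (t=1,i=12, bit4=1)
  nb ...##: next=#  (t=2,i=9, bit3=1)
  nb ...#.: next=#  (t=1,i=11, bit2=1)
  nb ....#: next=.  (t=3,i=0, bit1=0)
  nb .....: next=.  (t=3,i=17, bit0=0)
  bits 11001000001000111110111010011100 = 3357798044

3357798044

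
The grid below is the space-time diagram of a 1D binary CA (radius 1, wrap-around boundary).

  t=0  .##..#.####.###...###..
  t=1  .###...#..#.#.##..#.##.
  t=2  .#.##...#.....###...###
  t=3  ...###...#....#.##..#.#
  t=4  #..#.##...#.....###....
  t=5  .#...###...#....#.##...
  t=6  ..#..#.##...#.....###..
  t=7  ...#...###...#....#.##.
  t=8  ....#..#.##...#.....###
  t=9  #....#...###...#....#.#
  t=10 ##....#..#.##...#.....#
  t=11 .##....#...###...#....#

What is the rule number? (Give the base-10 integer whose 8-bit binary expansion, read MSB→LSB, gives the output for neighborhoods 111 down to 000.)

88

  [7] ### => .  t=0,i=8
  [6] ##. => #  t=0,i=2
  [5] #.# => .  t=0,i=6
  [4] #.. => #  t=0,i=3
  [3] .## => #  t=0,i=1
  [2] .#. => .  t=0,i=5
  [1] ..# => .  t=0,i=0
  [0] ... => .  t=0,i=16
  bits 01011000 = 88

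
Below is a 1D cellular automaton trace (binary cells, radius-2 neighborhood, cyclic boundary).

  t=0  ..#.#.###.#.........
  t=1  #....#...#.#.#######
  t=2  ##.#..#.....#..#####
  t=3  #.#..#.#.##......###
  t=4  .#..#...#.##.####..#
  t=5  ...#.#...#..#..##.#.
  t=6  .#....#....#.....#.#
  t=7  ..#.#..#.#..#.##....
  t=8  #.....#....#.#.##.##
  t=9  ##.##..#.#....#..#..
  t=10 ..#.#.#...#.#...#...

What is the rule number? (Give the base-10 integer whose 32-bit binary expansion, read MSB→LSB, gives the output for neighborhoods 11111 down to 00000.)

3708033291

  #####|#  b31=1 t=1,i=15
  ####.|#  b30=1 t=1,i=19
  ###.#|.  b29=0 t=0,i=8
  ###..|#  b28=1 t=1,i=0
  ##.##|#  b27=1 t=4,i=12
  ##.#.|#  b26=1 t=0,i=9
  ##..#|.  b25=0 t=4,i=17
  ##...|#  b24=1 t=1,i=1
  #.###|.  b23=0 t=0,i=6
  #.##.|.  b22=0 t=3,i=9
  #.#.#|.  b21=0 t=0,i=4
  #.#..|.  b20=0 t=0,i=10
  #..##|.  b19=0 t=2,i=14
  #..#.|#  b18=1 t=2,i=5
  #...#|.  b17=0 t=1,i=7
  #....|.  b16=0 t=0,i=12
  .####|.  b15=0 t=1,i=14
  .###.|.  b14=0 t=0,i=7
  .##.#|.  b13=0 t=4,i=11
  .##..|#  b12=1 t=3,i=10
  .#.##|#  b11=1 t=0,i=5
  .#.#.|.  b10=0 t=0,i=3
  .#..#|.  b9=0 t=2,i=4
  .#...|#  b8=1 t=0,i=11
  ..###|.  b7=0 t=2,i=15
  ..##.|.  b6=0 t=5,i=15
  ..#.#|.  b5=0 t=0,i=2
  ..#..|.  b4=0 t=1,i=5
  ...##|#  b3=1 t=3,i=16
  ...#.|.  b2=0 t=0,i=1
  ....#|#  b1=1 t=0,i=0
  .....|#  b0=1 t=0,i=13
  bits 11011101000001000001100100001011 = 3708033291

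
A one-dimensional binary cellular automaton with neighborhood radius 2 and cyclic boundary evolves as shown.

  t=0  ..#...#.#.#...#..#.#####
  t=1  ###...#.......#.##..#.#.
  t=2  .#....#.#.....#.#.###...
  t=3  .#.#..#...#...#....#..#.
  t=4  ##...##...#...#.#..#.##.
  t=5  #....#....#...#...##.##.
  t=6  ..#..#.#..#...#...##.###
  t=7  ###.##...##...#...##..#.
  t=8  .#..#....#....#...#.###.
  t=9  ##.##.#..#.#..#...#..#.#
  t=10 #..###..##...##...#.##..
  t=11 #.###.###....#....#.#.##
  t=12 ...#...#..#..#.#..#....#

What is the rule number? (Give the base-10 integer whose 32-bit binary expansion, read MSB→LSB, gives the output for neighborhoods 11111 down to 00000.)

  [31] ##### => .  t=0,i=21
  [30] ####. => #  t=0,i=22
  [29] ###.# => .  t=7,i=2
  [28] ###.. => .  t=0,i=23
  [27] ##.## => .  t=4,i=23
  [26] ##.#. => #  t=5,i=23
  [25] ##..# => #  t=0,i=0
  [24] ##... => .  t=1,i=3
  [23] #.### => .  t=0,i=19
  [22] #.##. => #  t=1,i=16
  [21] #.#.# => .  t=0,i=8
  [20] #.#.. => .  t=0,i=10
  [19] #..## => #  t=10,i=2
  [18] #..#. => #  t=0,i=1
  [17] #...# => .  t=0,i=4
  [16] #.... => #  t=1,i=8
  [15] .#### => #  t=0,i=20
  [14] .###. => #  t=1,i=1
  [13] .##.# => #  t=4,i=22
  [12] .##.. => .  t=1,i=17
  [11] .#.## => .  t=0,i=18
  [10] .#.#. => .  t=0,i=7
  [9] .#..# => .  t=0,i=15
  [8] .#... => .  t=0,i=3
  [7] ..### => #  t=10,i=3
  [6] ..##. => #  t=4,i=5
  [5] ..#.# => #  t=0,i=6
  [4] ..#.. => #  t=0,i=2
  [3] ...## => .  t=4,i=4
  [2] ...#. => .  t=0,i=5
  [1] ....# => .  t=1,i=12
  [0] ..... => .  t=1,i=9
  bits 01000110010011011110000011110000 = 1179508976

1179508976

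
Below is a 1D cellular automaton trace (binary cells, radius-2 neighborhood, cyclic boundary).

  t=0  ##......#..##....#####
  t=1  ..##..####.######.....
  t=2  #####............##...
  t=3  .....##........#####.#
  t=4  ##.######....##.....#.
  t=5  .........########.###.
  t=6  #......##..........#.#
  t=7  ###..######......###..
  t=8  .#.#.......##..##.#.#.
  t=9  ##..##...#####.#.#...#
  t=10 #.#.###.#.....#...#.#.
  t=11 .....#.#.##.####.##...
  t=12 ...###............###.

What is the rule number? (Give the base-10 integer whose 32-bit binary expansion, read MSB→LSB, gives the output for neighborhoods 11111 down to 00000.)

  nb #####: next=.  (t=0,i=19, bit31=0)
  nb ####.: next=.  (t=0,i=0, bit30=0)
  nb ###.#: next=.  (t=1,i=9, bit29=0)
  nb ###..: next=.  (t=0,i=1, bit28=0)
  nb ##.##: next=.  (t=1,i=10, bit27=0)
  nb ##.#.: next=#  (t=3,i=20, bit26=1)
  nb ##..#: next=#  (t=1,i=4, bit25=1)
  nb ##...: next=#  (t=0,i=2, bit24=1)
  nb #.###: next=.  (t=1,i=11, bit23=0)
  nb #.##.: next=.  (t=4,i=0, bit22=0)
  nb #.#.#: next=.  (t=8,i=18, bit21=0)
  nb #.#..: next=.  (t=3,i=21, bit20=0)
  nb #..##: next=.  (t=0,i=10, bit19=0)
  nb #..#.: next=#  (t=8,i=0, bit18=1)
  nb #...#: next=.  (t=2,i=20, bit17=0)
  nb #....: next=#  (t=0,i=3, bit16=1)
  nb .####: next=.  (t=0,i=18, bit15=0)
  nb .###.: next=#  (t=5,i=19, bit14=1)
  nb .##.#: next=.  (t=4,i=1, bit13=0)
  nb .##..: next=#  (t=0,i=12, bit12=1)
  nb .#.##: next=.  (t=4,i=21, bit11=0)
  nb .#.#.: next=.  (t=8,i=2, bit10=0)
  nb .#..#: next=#  (t=0,i=9, bit9=1)
  nb .#...: next=#  (t=3,i=0, bit8=1)
  nb ..###: next=.  (t=0,i=17, bit7=0)
  nb ..##.: next=#  (t=0,i=11, bit6=1)
  nb ..#.#: next=#  (t=4,i=20, bit5=1)
  nb ..#..: next=#  (t=0,i=8, bit4=1)
  nb ...##: next=#  (t=0,i=16, bit3=1)
  nb ...#.: next=#  (t=0,i=7, bit2=1)
  nb ....#: next=#  (t=0,i=6, bit1=1)
  nb .....: next=.  (t=0,i=4, bit0=0)
  bits 00000111000001010101001101111110 = 117789566

117789566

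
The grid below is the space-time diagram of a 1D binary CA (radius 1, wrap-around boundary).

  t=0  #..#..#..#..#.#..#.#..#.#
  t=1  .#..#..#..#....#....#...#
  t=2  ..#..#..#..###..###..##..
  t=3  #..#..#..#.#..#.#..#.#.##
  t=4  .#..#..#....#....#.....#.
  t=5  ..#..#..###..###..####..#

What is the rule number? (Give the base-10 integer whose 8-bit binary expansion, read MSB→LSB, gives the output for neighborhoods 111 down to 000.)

25

  ### -> .   bit 7 = 0  t=2,i=12
  ##. -> .   bit 6 = 0  t=0,i=0
  #.# -> .   bit 5 = 0  t=0,i=13
  #.. -> #   bit 4 = 1  t=0,i=1
  .## -> #   bit 3 = 1  t=0,i=24
  .#. -> .   bit 2 = 0  t=0,i=3
  ..# -> .   bit 1 = 0  t=0,i=2
  ... -> #   bit 0 = 1  t=1,i=12
  bits 00011001 = 25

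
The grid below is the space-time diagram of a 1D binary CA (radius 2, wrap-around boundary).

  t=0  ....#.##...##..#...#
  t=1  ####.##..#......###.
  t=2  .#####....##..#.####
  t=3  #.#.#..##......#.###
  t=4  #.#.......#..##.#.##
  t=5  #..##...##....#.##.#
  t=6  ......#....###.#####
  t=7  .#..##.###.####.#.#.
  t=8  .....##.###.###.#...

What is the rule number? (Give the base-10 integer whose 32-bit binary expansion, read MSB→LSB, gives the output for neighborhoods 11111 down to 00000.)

1751378310

  [31] ##### => .  t=2,i=3
  [30] ####. => #  t=1,i=2
  [29] ###.# => #  t=1,i=3
  [28] ###.. => .  t=2,i=5
  [27] ##.## => #  t=1,i=4
  [26] ##.#. => .  t=3,i=1
  [25] ##..# => .  t=0,i=13
  [24] ##... => .  t=0,i=8
  [23] #.### => .  t=1,i=0
  [22] #.##. => #  t=0,i=6
  [21] #.#.# => #  t=3,i=2
  [20] #.#.. => .  t=3,i=4
  [19] #..## => .  t=3,i=6
  [18] #..#. => .  t=0,i=14
  [17] #...# => #  t=0,i=9
  [16] #.... => #  t=0,i=1
  [15] .#### => #  t=1,i=1
  [14] .###. => #  t=1,i=17
  [13] .##.# => #  t=4,i=14
  [12] .##.. => .  t=0,i=7
  [11] .#.## => #  t=0,i=5
  [10] .#.#. => .  t=3,i=3
  [9] .#..# => .  t=3,i=5
  [8] .#... => #  t=0,i=0
  [7] ..### => #  t=1,i=16
  [6] ..##. => .  t=0,i=11
  [5] ..#.# => .  t=0,i=4
  [4] ..#.. => .  t=0,i=15
  [3] ...## => .  t=0,i=10
  [2] ...#. => #  t=0,i=3
  [1] ....# => #  t=0,i=2
  [0] ..... => .  t=1,i=12
  bits 01101000011000111110100110000110 = 1751378310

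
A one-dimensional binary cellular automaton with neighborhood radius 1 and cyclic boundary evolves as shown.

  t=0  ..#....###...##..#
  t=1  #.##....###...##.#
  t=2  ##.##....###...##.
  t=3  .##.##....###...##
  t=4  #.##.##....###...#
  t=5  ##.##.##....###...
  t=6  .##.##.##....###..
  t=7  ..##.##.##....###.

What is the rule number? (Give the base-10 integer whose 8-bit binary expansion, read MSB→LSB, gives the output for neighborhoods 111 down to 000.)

244

  [7] ### => #  t=0,i=8
  [6] ##. => #  t=0,i=9
  [5] #.# => #  t=1,i=1
  [4] #.. => #  t=0,i=0
  [3] .## => .  t=0,i=7
  [2] .#. => #  t=0,i=2
  [1] ..# => .  t=0,i=1
  [0] ... => .  t=0,i=4
  bits 11110100 = 244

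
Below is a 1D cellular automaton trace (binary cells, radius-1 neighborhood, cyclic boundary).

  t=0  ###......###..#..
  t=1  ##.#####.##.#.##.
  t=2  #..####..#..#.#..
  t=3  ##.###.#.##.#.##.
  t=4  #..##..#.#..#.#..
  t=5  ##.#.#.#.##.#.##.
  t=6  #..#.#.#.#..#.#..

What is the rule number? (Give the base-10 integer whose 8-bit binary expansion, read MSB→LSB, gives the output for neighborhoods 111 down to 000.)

157

  ### -> #   bit 7 = 1  t=0,i=1
  ##. -> .   bit 6 = 0  t=0,i=2
  #.# -> .   bit 5 = 0  t=1,i=2
  #.. -> #   bit 4 = 1  t=0,i=3
  .## -> #   bit 3 = 1  t=0,i=0
  .#. -> #   bit 2 = 1  t=0,i=14
  ..# -> .   bit 1 = 0  t=0,i=8
  ... -> #   bit 0 = 1  t=0,i=4
  bits 10011101 = 157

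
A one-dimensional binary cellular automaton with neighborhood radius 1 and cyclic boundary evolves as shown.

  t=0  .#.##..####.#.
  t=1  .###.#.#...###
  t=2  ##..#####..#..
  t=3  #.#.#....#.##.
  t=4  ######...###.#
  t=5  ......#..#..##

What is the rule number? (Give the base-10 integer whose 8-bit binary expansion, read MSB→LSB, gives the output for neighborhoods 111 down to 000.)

60

  [7] ### => .  t=0,i=8
  [6] ##. => .  t=0,i=4
  [5] #.# => #  t=0,i=2
  [4] #.. => #  t=0,i=5
  [3] .## => #  t=0,i=3
  [2] .#. => #  t=0,i=1
  [1] ..# => .  t=0,i=0
  [0] ... => .  t=1,i=9
  bits 00111100 = 60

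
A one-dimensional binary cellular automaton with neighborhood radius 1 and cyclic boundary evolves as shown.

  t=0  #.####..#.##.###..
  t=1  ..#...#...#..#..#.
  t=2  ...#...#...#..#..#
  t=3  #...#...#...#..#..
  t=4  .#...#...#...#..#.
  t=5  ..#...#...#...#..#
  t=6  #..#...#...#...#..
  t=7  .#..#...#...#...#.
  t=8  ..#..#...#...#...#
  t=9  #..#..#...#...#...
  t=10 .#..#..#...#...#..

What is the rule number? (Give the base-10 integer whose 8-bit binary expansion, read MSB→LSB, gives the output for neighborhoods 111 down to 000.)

24

  nb ###: next=.  (t=0,i=3, bit7=0)
  nb ##.: next=.  (t=0,i=5, bit6=0)
  nb #.#: next=.  (t=0,i=1, bit5=0)
  nb #..: next=#  (t=0,i=6, bit4=1)
  nb .##: next=#  (t=0,i=2, bit3=1)
  nb .#.: next=.  (t=0,i=0, bit2=0)
  nb ..#: next=.  (t=0,i=7, bit1=0)
  nb ...: next=.  (t=1,i=0, bit0=0)
  bits 00011000 = 24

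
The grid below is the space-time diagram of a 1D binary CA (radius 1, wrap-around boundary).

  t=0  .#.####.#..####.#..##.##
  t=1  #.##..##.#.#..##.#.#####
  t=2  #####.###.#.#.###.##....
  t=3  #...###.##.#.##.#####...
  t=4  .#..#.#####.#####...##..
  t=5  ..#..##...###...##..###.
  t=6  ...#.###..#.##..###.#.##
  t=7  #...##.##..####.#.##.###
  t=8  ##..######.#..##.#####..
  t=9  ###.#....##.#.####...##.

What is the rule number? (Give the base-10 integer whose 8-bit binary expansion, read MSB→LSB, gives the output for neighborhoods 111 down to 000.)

120

  [7] ### => .  t=0,i=4
  [6] ##. => #  t=0,i=6
  [5] #.# => #  t=0,i=0
  [4] #.. => #  t=0,i=9
  [3] .## => #  t=0,i=3
  [2] .#. => .  t=0,i=1
  [1] ..# => .  t=0,i=10
  [0] ... => .  t=2,i=21
  bits 01111000 = 120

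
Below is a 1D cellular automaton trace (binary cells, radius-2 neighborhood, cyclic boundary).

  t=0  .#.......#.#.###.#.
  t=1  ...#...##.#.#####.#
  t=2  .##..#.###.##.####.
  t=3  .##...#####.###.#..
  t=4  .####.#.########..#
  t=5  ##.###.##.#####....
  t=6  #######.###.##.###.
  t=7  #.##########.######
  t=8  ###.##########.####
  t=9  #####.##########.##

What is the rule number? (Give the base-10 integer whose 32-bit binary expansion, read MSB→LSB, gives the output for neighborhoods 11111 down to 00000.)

3984817862

  [31] ##### => #  t=1,i=14
  [30] ####. => #  t=1,i=15
  [29] ###.# => #  t=0,i=15
  [28] ###.. => .  t=2,i=17
  [27] ##.## => #  t=2,i=10
  [26] ##.#. => #  t=0,i=16
  [25] ##..# => .  t=2,i=3
  [24] ##... => #  t=3,i=3
  [23] #.### => #  t=0,i=13
  [22] #.##. => .  t=2,i=11
  [21] #.#.# => .  t=0,i=11
  [20] #.#.. => .  t=0,i=17
  [19] #..## => .  t=2,i=0
  [18] #..#. => .  t=0,i=0
  [17] #...# => #  t=1,i=1
  [16] #.... => #  t=0,i=3
  [15] .#### => .  t=1,i=13
  [14] .###. => #  t=0,i=14
  [13] .##.# => #  t=1,i=8
  [12] .##.. => #  t=2,i=2
  [11] .#.## => #  t=0,i=12
  [10] .#.#. => #  t=0,i=10
  [9] .#..# => #  t=0,i=18
  [8] .#... => .  t=0,i=2
  [7] ..### => #  t=3,i=6
  [6] ..##. => #  t=1,i=7
  [5] ..#.# => .  t=0,i=9
  [4] ..#.. => .  t=0,i=1
  [3] ...## => .  t=1,i=6
  [2] ...#. => #  t=0,i=8
  [1] ....# => #  t=0,i=7
  [0] ..... => .  t=0,i=4
  bits 11101101100000110111111011000110 = 3984817862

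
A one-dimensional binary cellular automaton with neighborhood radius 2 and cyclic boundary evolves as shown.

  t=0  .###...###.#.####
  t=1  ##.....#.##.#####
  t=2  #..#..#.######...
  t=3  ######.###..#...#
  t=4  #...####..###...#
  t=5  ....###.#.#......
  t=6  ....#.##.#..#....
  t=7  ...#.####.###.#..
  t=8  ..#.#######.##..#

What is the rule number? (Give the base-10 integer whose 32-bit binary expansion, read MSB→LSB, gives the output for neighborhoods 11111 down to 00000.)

  #####|.  b31=0 t=1,i=14
  ####.|#  b30=1 t=0,i=15
  ###.#|#  b29=1 t=0,i=9
  ###..|.  b28=0 t=0,i=3
  ##.##|#  b27=1 t=0,i=0
  ##.#.|#  b26=1 t=0,i=10
  ##..#|#  b25=1 t=3,i=10
  ##...|.  b24=0 t=0,i=4
  #.###|#  b23=1 t=0,i=1
  #.##.|#  b22=1 t=1,i=9
  #.#.#|.  b21=0 t=0,i=11
  #.#..|.  b20=0 t=5,i=10
  #..##|.  b19=0 t=4,i=9
  #..#.|#  b18=1 t=2,i=2
  #...#|.  b17=0 t=0,i=5
  #....|#  b16=1 t=1,i=3
  .####|#  b15=1 t=0,i=14
  .###.|.  b14=0 t=0,i=2
  .##.#|#  b13=1 t=1,i=10
  .##..|.  b12=0 t=4,i=0
  .#.##|#  b11=1 t=0,i=12
  .#.#.|#  b10=1 t=5,i=9
  .#..#|#  b9=1 t=2,i=1
  .#...|.  b8=0 t=3,i=13
  ..###|#  b7=1 t=0,i=7
  ..##.|.  b6=0 t=4,i=16
  ..#.#|.  b5=0 t=1,i=7
  ..#..|#  b4=1 t=2,i=0
  ...##|.  b3=0 t=0,i=6
  ...#.|#  b2=1 t=1,i=6
  ....#|.  b1=0 t=1,i=5
  .....|.  b0=0 t=1,i=4
  bits 01101110110001011010111010010100 = 1858449044

1858449044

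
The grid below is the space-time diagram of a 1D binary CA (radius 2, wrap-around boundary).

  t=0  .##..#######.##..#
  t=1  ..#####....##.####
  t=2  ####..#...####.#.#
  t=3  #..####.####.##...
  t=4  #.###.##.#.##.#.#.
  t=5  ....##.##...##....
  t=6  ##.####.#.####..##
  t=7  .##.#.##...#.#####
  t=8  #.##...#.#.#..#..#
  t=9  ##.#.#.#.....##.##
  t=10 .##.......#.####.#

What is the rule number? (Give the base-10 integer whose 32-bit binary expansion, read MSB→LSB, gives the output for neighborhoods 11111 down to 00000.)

  nb #####: next=.  (t=0,i=7, bit31=0)
  nb ####.: next=.  (t=0,i=10, bit30=0)
  nb ###.#: next=#  (t=0,i=11, bit29=1)
  nb ###..: next=#  (t=1,i=6, bit28=1)
  nb ##.##: next=#  (t=0,i=12, bit27=1)
  nb ##.#.: next=#  (t=2,i=14, bit26=1)
  nb ##..#: next=#  (t=0,i=3, bit25=1)
  nb ##...: next=.  (t=1,i=7, bit24=0)
  nb #.###: next=.  (t=1,i=14, bit23=0)
  nb #.##.: next=.  (t=0,i=1, bit22=0)
  nb #.#.#: next=.  (t=2,i=15, bit21=0)
  nb #.#..: next=.  (t=8,i=11, bit20=0)
  nb #..##: next=#  (t=0,i=4, bit19=1)
  nb #..#.: next=#  (t=0,i=16, bit18=1)
  nb #...#: next=#  (t=2,i=8, bit17=1)
  nb #....: next=.  (t=1,i=8, bit16=0)
  nb .####: next=#  (t=0,i=6, bit15=1)
  nb .###.: next=.  (t=4,i=3, bit14=0)
  nb .##.#: next=#  (t=1,i=12, bit13=1)
  nb .##..: next=#  (t=0,i=2, bit12=1)
  nb .#.##: next=.  (t=0,i=0, bit11=0)
  nb .#.#.: next=.  (t=4,i=15, bit10=0)
  nb .#..#: next=.  (t=3,i=1, bit9=0)
  nb .#...: next=.  (t=2,i=7, bit8=0)
  nb ..###: next=#  (t=0,i=5, bit7=1)
  nb ..##.: next=#  (t=1,i=11, bit6=1)
  nb ..#.#: next=#  (t=0,i=17, bit5=1)
  nb ..#..: next=#  (t=2,i=6, bit4=1)
  nb ...##: next=#  (t=1,i=10, bit3=1)
  nb ...#.: next=.  (t=3,i=17, bit2=0)
  nb ....#: next=.  (t=1,i=9, bit1=0)
  nb .....: next=#  (t=5,i=0, bit0=1)
  bits 00111110000011101011000011111001 = 1041150201

1041150201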